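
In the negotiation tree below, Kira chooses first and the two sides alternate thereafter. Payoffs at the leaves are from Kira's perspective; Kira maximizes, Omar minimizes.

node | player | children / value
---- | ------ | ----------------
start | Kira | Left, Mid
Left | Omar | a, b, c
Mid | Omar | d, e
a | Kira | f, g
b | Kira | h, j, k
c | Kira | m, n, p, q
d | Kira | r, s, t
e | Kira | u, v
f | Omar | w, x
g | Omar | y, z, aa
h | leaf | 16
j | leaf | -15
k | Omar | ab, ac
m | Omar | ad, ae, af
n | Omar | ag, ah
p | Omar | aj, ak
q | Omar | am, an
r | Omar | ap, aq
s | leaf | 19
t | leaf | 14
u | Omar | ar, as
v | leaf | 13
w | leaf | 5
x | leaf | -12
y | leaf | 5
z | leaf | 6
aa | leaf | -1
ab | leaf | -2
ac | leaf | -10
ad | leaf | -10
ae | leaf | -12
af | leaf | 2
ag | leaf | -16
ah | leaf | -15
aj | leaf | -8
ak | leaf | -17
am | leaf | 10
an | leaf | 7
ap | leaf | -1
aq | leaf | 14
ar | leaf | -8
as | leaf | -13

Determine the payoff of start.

f (Omar): min(5, -12) = -12
g (Omar): min(5, 6, -1) = -1
a (Kira): max(-12, -1) = -1
k (Omar): min(-2, -10) = -10
b (Kira): max(16, -15, -10) = 16
m (Omar): min(-10, -12, 2) = -12
n (Omar): min(-16, -15) = -16
p (Omar): min(-8, -17) = -17
q (Omar): min(10, 7) = 7
c (Kira): max(-12, -16, -17, 7) = 7
Left (Omar): min(-1, 16, 7) = -1
r (Omar): min(-1, 14) = -1
d (Kira): max(-1, 19, 14) = 19
u (Omar): min(-8, -13) = -13
e (Kira): max(-13, 13) = 13
Mid (Omar): min(19, 13) = 13
start (Kira): max(-1, 13) = 13

13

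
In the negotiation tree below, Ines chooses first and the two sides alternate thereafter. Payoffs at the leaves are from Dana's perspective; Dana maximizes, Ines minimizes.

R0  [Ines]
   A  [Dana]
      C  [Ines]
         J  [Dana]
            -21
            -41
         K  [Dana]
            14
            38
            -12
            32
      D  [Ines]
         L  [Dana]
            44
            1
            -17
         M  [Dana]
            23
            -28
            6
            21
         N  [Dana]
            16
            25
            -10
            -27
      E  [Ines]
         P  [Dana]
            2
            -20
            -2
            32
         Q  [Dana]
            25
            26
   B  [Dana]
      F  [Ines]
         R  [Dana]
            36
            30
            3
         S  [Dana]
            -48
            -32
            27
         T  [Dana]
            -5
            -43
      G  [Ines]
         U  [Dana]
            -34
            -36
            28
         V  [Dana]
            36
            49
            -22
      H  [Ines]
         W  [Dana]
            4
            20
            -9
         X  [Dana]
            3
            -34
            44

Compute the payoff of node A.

J (Dana): max(-21, -41) = -21
K (Dana): max(14, 38, -12, 32) = 38
C (Ines): min(-21, 38) = -21
L (Dana): max(44, 1, -17) = 44
M (Dana): max(23, -28, 6, 21) = 23
N (Dana): max(16, 25, -10, -27) = 25
D (Ines): min(44, 23, 25) = 23
P (Dana): max(2, -20, -2, 32) = 32
Q (Dana): max(25, 26) = 26
E (Ines): min(32, 26) = 26
A (Dana): max(-21, 23, 26) = 26

26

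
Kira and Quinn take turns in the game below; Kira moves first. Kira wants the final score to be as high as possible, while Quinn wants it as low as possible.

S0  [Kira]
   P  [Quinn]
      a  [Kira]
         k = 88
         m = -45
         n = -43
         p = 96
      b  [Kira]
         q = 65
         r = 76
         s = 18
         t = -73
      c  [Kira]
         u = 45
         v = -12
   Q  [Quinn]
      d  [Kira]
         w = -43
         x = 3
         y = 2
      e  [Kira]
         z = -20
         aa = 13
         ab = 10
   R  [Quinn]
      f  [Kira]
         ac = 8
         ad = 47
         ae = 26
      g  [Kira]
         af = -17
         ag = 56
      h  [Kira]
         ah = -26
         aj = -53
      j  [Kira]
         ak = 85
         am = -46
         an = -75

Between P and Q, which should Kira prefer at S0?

a (Kira): max(88, -45, -43, 96) = 96
b (Kira): max(65, 76, 18, -73) = 76
c (Kira): max(45, -12) = 45
P (Quinn): min(96, 76, 45) = 45
d (Kira): max(-43, 3, 2) = 3
e (Kira): max(-20, 13, 10) = 13
Q (Quinn): min(3, 13) = 3
Kira prefers the higher value; P=45, Q=3. P is better since 45 > 3.

P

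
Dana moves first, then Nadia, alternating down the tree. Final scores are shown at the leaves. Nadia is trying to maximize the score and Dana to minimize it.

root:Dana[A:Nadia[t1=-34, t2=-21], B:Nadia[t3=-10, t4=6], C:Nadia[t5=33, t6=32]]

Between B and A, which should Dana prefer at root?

A

B (Nadia): max(-10, 6) = 6
A (Nadia): max(-34, -21) = -21
Dana prefers the lower value; B=6, A=-21. A is better since -21 < 6.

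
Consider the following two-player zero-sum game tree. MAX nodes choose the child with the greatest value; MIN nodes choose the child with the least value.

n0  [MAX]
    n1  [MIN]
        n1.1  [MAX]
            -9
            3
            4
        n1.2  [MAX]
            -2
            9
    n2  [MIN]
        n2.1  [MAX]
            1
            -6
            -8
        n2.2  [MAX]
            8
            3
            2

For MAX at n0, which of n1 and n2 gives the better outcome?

n1

n1.1 (MAX): max(-9, 3, 4) = 4
n1.2 (MAX): max(-2, 9) = 9
n1 (MIN): min(4, 9) = 4
n2.1 (MAX): max(1, -6, -8) = 1
n2.2 (MAX): max(8, 3, 2) = 8
n2 (MIN): min(1, 8) = 1
MAX prefers the higher value; n1=4, n2=1. n1 is better since 4 > 1.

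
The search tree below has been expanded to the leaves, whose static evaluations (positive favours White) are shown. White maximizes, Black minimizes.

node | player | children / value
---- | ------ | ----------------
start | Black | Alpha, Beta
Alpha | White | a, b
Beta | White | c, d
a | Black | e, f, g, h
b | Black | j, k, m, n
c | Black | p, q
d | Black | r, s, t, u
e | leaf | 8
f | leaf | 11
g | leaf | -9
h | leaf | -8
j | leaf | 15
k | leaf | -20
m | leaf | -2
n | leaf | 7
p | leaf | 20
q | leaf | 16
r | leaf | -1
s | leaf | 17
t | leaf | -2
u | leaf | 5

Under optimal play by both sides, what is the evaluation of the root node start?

a (Black): min(8, 11, -9, -8) = -9
b (Black): min(15, -20, -2, 7) = -20
Alpha (White): max(-9, -20) = -9
c (Black): min(20, 16) = 16
d (Black): min(-1, 17, -2, 5) = -2
Beta (White): max(16, -2) = 16
start (Black): min(-9, 16) = -9

-9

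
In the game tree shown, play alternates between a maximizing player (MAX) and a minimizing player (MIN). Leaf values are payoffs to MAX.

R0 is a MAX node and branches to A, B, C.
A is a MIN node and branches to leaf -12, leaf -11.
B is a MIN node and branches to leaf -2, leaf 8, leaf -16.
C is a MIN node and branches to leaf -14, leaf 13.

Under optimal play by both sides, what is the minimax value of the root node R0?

-12

A (MIN): min(-12, -11) = -12
B (MIN): min(-2, 8, -16) = -16
C (MIN): min(-14, 13) = -14
R0 (MAX): max(-12, -16, -14) = -12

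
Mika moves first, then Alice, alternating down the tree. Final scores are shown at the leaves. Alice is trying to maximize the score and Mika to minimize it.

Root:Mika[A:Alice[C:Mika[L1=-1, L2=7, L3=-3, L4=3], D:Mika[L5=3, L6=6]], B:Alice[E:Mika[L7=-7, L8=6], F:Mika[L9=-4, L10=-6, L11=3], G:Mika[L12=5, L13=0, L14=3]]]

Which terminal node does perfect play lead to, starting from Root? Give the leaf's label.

L13

C (Mika): min(-1, 7, -3, 3) = -3
D (Mika): min(3, 6) = 3
A (Alice): max(-3, 3) = 3
E (Mika): min(-7, 6) = -7
F (Mika): min(-4, -6, 3) = -6
G (Mika): min(5, 0, 3) = 0
B (Alice): max(-7, -6, 0) = 0
Root (Mika): min(3, 0) = 0
At Root, Mika picks B (lowest: 0).
At B, Alice picks G (highest: 0).
At G, Mika picks L13 (lowest: 0).
Terminal value 0.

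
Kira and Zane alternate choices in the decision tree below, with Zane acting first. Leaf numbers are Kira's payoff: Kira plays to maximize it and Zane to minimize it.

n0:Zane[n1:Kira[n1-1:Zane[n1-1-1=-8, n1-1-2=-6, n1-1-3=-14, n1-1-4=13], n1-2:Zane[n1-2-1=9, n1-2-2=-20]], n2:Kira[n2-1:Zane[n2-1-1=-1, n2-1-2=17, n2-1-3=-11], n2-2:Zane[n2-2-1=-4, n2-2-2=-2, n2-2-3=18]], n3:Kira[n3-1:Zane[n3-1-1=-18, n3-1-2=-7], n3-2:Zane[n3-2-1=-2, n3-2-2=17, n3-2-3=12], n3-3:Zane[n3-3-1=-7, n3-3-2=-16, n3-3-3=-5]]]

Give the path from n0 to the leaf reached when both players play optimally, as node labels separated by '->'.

n0 -> n1 -> n1-1 -> n1-1-3

n1-1 (Zane): min(-8, -6, -14, 13) = -14
n1-2 (Zane): min(9, -20) = -20
n1 (Kira): max(-14, -20) = -14
n2-1 (Zane): min(-1, 17, -11) = -11
n2-2 (Zane): min(-4, -2, 18) = -4
n2 (Kira): max(-11, -4) = -4
n3-1 (Zane): min(-18, -7) = -18
n3-2 (Zane): min(-2, 17, 12) = -2
n3-3 (Zane): min(-7, -16, -5) = -16
n3 (Kira): max(-18, -2, -16) = -2
n0 (Zane): min(-14, -4, -2) = -14
At n0, Zane picks n1 (lowest: -14).
At n1, Kira picks n1-1 (highest: -14).
At n1-1, Zane picks n1-1-3 (lowest: -14).
Terminal value -14.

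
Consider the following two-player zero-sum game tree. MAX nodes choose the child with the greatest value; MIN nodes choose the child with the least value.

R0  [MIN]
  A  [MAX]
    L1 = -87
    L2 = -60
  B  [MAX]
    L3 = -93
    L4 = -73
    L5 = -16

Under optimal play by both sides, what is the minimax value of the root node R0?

A (MAX): max(-87, -60) = -60
B (MAX): max(-93, -73, -16) = -16
R0 (MIN): min(-60, -16) = -60

-60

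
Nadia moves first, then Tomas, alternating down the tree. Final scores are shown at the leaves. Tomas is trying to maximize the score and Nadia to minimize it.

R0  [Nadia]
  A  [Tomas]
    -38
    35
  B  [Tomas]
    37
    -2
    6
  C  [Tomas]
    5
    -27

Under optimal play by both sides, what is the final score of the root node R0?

A (Tomas): max(-38, 35) = 35
B (Tomas): max(37, -2, 6) = 37
C (Tomas): max(5, -27) = 5
R0 (Nadia): min(35, 37, 5) = 5

5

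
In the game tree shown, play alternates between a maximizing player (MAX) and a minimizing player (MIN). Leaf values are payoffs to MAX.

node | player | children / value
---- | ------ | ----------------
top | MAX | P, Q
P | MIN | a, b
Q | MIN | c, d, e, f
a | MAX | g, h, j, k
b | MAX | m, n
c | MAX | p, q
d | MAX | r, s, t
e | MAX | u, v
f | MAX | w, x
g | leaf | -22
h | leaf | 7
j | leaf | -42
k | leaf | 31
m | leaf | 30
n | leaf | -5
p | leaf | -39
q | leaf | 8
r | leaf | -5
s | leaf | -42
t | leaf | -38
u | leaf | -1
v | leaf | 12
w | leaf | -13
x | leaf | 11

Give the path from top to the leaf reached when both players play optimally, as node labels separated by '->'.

a (MAX): max(-22, 7, -42, 31) = 31
b (MAX): max(30, -5) = 30
P (MIN): min(31, 30) = 30
c (MAX): max(-39, 8) = 8
d (MAX): max(-5, -42, -38) = -5
e (MAX): max(-1, 12) = 12
f (MAX): max(-13, 11) = 11
Q (MIN): min(8, -5, 12, 11) = -5
top (MAX): max(30, -5) = 30
At top, MAX picks P (highest: 30).
At P, MIN picks b (lowest: 30).
At b, MAX picks m (highest: 30).
Terminal value 30.

top -> P -> b -> m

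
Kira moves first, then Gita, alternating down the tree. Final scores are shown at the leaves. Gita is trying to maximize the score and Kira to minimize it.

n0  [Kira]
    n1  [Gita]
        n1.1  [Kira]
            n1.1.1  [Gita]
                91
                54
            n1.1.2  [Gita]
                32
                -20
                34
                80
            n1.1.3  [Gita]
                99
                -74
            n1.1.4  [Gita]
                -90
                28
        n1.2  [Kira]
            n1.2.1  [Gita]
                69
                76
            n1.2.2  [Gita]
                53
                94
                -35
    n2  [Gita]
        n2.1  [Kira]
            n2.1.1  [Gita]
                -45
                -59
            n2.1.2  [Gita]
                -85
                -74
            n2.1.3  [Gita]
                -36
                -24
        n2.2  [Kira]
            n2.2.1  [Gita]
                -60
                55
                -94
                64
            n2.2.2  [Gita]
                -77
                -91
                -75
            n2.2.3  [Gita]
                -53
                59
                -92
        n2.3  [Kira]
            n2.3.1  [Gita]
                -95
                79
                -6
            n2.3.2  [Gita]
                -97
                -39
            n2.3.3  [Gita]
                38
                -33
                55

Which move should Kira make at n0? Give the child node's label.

n2

n1.1.1 (Gita): max(91, 54) = 91
n1.1.2 (Gita): max(32, -20, 34, 80) = 80
n1.1.3 (Gita): max(99, -74) = 99
n1.1.4 (Gita): max(-90, 28) = 28
n1.1 (Kira): min(91, 80, 99, 28) = 28
n1.2.1 (Gita): max(69, 76) = 76
n1.2.2 (Gita): max(53, 94, -35) = 94
n1.2 (Kira): min(76, 94) = 76
n1 (Gita): max(28, 76) = 76
n2.1.1 (Gita): max(-45, -59) = -45
n2.1.2 (Gita): max(-85, -74) = -74
n2.1.3 (Gita): max(-36, -24) = -24
n2.1 (Kira): min(-45, -74, -24) = -74
n2.2.1 (Gita): max(-60, 55, -94, 64) = 64
n2.2.2 (Gita): max(-77, -91, -75) = -75
n2.2.3 (Gita): max(-53, 59, -92) = 59
n2.2 (Kira): min(64, -75, 59) = -75
n2.3.1 (Gita): max(-95, 79, -6) = 79
n2.3.2 (Gita): max(-97, -39) = -39
n2.3.3 (Gita): max(38, -33, 55) = 55
n2.3 (Kira): min(79, -39, 55) = -39
n2 (Gita): max(-74, -75, -39) = -39
n0 (Kira): min(76, -39) = -39
Kira at n0 wants the lowest of {n1=76, n2=-39}, so chooses n2.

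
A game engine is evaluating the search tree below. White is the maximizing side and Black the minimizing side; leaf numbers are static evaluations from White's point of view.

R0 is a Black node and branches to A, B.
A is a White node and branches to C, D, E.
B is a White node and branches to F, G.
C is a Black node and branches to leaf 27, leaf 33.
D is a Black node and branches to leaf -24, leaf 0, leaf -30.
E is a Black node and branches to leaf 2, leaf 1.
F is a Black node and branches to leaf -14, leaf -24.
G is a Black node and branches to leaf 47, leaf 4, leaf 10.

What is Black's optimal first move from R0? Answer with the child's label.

C (Black): min(27, 33) = 27
D (Black): min(-24, 0, -30) = -30
E (Black): min(2, 1) = 1
A (White): max(27, -30, 1) = 27
F (Black): min(-14, -24) = -24
G (Black): min(47, 4, 10) = 4
B (White): max(-24, 4) = 4
R0 (Black): min(27, 4) = 4
Black at R0 wants the lowest of {A=27, B=4}, so chooses B.

B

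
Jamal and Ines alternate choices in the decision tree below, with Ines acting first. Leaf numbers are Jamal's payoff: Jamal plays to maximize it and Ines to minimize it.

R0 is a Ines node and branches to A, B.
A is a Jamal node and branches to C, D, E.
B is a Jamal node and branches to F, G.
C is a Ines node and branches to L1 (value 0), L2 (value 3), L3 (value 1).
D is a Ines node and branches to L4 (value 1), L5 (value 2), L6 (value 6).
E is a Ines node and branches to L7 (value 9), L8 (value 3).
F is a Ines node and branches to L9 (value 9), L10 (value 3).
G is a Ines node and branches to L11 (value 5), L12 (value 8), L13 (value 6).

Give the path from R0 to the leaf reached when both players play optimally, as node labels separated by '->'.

C (Ines): min(0, 3, 1) = 0
D (Ines): min(1, 2, 6) = 1
E (Ines): min(9, 3) = 3
A (Jamal): max(0, 1, 3) = 3
F (Ines): min(9, 3) = 3
G (Ines): min(5, 8, 6) = 5
B (Jamal): max(3, 5) = 5
R0 (Ines): min(3, 5) = 3
At R0, Ines picks A (lowest: 3).
At A, Jamal picks E (highest: 3).
At E, Ines picks L8 (lowest: 3).
Terminal value 3.

R0 -> A -> E -> L8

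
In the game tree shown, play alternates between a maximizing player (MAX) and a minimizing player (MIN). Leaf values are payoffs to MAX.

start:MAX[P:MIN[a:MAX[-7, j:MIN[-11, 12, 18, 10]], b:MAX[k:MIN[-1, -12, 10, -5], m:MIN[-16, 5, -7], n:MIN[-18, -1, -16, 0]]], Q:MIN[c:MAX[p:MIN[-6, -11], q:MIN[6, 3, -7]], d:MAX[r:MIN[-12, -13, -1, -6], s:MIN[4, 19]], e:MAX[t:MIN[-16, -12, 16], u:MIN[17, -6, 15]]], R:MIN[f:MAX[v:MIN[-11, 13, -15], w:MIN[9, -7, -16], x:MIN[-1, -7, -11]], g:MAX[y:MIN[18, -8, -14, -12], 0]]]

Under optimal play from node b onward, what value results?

k (MIN): min(-1, -12, 10, -5) = -12
m (MIN): min(-16, 5, -7) = -16
n (MIN): min(-18, -1, -16, 0) = -18
b (MAX): max(-12, -16, -18) = -12

-12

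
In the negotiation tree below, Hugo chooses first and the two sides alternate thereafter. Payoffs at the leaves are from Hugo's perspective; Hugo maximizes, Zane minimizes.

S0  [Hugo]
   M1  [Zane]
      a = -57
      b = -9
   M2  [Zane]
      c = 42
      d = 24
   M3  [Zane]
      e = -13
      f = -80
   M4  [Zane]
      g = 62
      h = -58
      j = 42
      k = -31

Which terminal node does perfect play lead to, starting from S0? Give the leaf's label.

d

M1 (Zane): min(-57, -9) = -57
M2 (Zane): min(42, 24) = 24
M3 (Zane): min(-13, -80) = -80
M4 (Zane): min(62, -58, 42, -31) = -58
S0 (Hugo): max(-57, 24, -80, -58) = 24
At S0, Hugo picks M2 (highest: 24).
At M2, Zane picks d (lowest: 24).
Terminal value 24.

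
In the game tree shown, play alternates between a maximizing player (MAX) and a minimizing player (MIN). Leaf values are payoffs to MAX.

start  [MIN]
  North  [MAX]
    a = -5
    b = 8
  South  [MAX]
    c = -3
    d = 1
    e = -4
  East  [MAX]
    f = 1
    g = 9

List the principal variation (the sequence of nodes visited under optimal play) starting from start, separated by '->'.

start -> South -> d

North (MAX): max(-5, 8) = 8
South (MAX): max(-3, 1, -4) = 1
East (MAX): max(1, 9) = 9
start (MIN): min(8, 1, 9) = 1
At start, MIN picks South (lowest: 1).
At South, MAX picks d (highest: 1).
Terminal value 1.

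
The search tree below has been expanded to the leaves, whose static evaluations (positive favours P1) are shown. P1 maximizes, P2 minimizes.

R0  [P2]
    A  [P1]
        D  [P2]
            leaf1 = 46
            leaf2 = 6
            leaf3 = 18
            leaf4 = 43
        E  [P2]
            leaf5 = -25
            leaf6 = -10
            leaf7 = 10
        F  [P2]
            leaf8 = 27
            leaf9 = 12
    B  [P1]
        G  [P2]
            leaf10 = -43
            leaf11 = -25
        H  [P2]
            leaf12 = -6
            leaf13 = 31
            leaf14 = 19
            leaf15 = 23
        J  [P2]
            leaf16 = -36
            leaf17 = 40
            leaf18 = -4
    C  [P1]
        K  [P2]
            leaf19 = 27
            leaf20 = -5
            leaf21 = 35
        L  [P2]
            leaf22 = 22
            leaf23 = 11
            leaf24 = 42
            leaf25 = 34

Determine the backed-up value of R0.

-6

D (P2): min(46, 6, 18, 43) = 6
E (P2): min(-25, -10, 10) = -25
F (P2): min(27, 12) = 12
A (P1): max(6, -25, 12) = 12
G (P2): min(-43, -25) = -43
H (P2): min(-6, 31, 19, 23) = -6
J (P2): min(-36, 40, -4) = -36
B (P1): max(-43, -6, -36) = -6
K (P2): min(27, -5, 35) = -5
L (P2): min(22, 11, 42, 34) = 11
C (P1): max(-5, 11) = 11
R0 (P2): min(12, -6, 11) = -6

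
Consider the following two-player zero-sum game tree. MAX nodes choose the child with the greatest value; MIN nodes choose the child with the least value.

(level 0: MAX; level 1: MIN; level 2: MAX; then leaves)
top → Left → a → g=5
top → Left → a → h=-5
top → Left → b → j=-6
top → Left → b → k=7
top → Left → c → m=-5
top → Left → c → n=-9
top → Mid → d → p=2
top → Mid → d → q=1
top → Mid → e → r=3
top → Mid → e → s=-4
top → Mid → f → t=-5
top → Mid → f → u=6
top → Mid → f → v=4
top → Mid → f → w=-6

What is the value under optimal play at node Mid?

d (MAX): max(2, 1) = 2
e (MAX): max(3, -4) = 3
f (MAX): max(-5, 6, 4, -6) = 6
Mid (MIN): min(2, 3, 6) = 2

2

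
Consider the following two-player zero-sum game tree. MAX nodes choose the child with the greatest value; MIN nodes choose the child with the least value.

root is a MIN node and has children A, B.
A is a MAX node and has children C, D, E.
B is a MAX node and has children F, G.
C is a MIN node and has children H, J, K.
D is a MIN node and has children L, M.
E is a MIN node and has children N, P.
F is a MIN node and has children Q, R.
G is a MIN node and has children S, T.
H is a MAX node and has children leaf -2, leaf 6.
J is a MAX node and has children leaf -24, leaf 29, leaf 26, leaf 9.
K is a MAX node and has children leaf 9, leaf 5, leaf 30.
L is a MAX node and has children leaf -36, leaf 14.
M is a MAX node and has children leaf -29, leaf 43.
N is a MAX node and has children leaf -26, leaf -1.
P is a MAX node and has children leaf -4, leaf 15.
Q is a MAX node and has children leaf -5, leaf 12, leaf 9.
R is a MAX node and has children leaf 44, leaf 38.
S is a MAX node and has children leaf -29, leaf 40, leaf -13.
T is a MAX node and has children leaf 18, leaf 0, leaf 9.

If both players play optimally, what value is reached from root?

H (MAX): max(-2, 6) = 6
J (MAX): max(-24, 29, 26, 9) = 29
K (MAX): max(9, 5, 30) = 30
C (MIN): min(6, 29, 30) = 6
L (MAX): max(-36, 14) = 14
M (MAX): max(-29, 43) = 43
D (MIN): min(14, 43) = 14
N (MAX): max(-26, -1) = -1
P (MAX): max(-4, 15) = 15
E (MIN): min(-1, 15) = -1
A (MAX): max(6, 14, -1) = 14
Q (MAX): max(-5, 12, 9) = 12
R (MAX): max(44, 38) = 44
F (MIN): min(12, 44) = 12
S (MAX): max(-29, 40, -13) = 40
T (MAX): max(18, 0, 9) = 18
G (MIN): min(40, 18) = 18
B (MAX): max(12, 18) = 18
root (MIN): min(14, 18) = 14

14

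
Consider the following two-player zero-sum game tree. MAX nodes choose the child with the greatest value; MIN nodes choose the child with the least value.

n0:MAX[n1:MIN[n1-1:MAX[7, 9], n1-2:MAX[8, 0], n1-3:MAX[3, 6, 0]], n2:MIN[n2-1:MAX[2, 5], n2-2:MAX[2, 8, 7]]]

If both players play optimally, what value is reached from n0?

n1-1 (MAX): max(7, 9) = 9
n1-2 (MAX): max(8, 0) = 8
n1-3 (MAX): max(3, 6, 0) = 6
n1 (MIN): min(9, 8, 6) = 6
n2-1 (MAX): max(2, 5) = 5
n2-2 (MAX): max(2, 8, 7) = 8
n2 (MIN): min(5, 8) = 5
n0 (MAX): max(6, 5) = 6

6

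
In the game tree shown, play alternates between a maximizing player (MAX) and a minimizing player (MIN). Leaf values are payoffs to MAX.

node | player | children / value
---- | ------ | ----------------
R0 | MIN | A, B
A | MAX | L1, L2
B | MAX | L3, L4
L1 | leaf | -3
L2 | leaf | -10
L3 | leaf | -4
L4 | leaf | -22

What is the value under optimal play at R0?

A (MAX): max(-3, -10) = -3
B (MAX): max(-4, -22) = -4
R0 (MIN): min(-3, -4) = -4

-4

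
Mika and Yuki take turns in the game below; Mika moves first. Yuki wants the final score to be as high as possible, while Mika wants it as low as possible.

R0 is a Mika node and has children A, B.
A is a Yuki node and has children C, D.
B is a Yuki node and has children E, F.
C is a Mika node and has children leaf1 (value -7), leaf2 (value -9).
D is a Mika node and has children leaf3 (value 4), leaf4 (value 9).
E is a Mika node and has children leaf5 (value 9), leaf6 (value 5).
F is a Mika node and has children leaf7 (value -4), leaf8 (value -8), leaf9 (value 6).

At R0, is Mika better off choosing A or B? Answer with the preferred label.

C (Mika): min(-7, -9) = -9
D (Mika): min(4, 9) = 4
A (Yuki): max(-9, 4) = 4
E (Mika): min(9, 5) = 5
F (Mika): min(-4, -8, 6) = -8
B (Yuki): max(5, -8) = 5
Mika prefers the lower value; A=4, B=5. A is better since 4 < 5.

A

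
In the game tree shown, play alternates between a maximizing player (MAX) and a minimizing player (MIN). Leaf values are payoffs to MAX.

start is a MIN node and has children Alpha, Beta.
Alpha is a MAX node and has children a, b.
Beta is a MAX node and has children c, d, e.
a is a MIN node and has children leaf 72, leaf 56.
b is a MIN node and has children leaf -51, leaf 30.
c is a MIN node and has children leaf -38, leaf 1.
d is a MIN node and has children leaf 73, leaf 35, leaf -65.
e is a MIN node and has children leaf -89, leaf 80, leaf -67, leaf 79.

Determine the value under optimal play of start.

-38

a (MIN): min(72, 56) = 56
b (MIN): min(-51, 30) = -51
Alpha (MAX): max(56, -51) = 56
c (MIN): min(-38, 1) = -38
d (MIN): min(73, 35, -65) = -65
e (MIN): min(-89, 80, -67, 79) = -89
Beta (MAX): max(-38, -65, -89) = -38
start (MIN): min(56, -38) = -38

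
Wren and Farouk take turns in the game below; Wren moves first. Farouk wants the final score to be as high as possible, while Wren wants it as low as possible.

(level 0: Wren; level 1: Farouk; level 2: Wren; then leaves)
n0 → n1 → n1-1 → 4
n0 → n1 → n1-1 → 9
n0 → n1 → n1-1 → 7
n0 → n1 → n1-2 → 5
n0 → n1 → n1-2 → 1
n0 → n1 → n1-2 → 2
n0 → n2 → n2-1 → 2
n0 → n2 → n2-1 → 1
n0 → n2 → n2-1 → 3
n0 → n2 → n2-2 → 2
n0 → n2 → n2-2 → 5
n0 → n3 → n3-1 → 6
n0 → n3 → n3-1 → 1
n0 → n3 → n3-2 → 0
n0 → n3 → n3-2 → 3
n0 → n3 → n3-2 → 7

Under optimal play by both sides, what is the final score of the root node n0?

1

n1-1 (Wren): min(4, 9, 7) = 4
n1-2 (Wren): min(5, 1, 2) = 1
n1 (Farouk): max(4, 1) = 4
n2-1 (Wren): min(2, 1, 3) = 1
n2-2 (Wren): min(2, 5) = 2
n2 (Farouk): max(1, 2) = 2
n3-1 (Wren): min(6, 1) = 1
n3-2 (Wren): min(0, 3, 7) = 0
n3 (Farouk): max(1, 0) = 1
n0 (Wren): min(4, 2, 1) = 1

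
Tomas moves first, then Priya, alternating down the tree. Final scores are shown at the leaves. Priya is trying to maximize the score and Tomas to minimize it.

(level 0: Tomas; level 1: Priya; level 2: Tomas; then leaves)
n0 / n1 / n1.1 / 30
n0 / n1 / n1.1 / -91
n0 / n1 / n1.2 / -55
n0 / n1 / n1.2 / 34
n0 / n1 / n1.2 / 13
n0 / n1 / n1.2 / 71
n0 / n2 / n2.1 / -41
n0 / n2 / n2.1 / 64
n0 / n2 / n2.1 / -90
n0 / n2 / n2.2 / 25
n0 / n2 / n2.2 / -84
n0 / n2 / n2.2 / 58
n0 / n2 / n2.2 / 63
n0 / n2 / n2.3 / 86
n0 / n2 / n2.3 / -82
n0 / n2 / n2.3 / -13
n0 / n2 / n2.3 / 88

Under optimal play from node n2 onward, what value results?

n2.1 (Tomas): min(-41, 64, -90) = -90
n2.2 (Tomas): min(25, -84, 58, 63) = -84
n2.3 (Tomas): min(86, -82, -13, 88) = -82
n2 (Priya): max(-90, -84, -82) = -82

-82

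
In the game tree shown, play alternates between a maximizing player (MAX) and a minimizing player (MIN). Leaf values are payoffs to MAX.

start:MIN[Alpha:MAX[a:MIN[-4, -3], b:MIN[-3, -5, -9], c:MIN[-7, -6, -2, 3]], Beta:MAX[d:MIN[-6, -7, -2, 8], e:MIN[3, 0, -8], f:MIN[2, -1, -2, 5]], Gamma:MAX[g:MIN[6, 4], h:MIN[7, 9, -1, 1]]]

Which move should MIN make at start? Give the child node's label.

a (MIN): min(-4, -3) = -4
b (MIN): min(-3, -5, -9) = -9
c (MIN): min(-7, -6, -2, 3) = -7
Alpha (MAX): max(-4, -9, -7) = -4
d (MIN): min(-6, -7, -2, 8) = -7
e (MIN): min(3, 0, -8) = -8
f (MIN): min(2, -1, -2, 5) = -2
Beta (MAX): max(-7, -8, -2) = -2
g (MIN): min(6, 4) = 4
h (MIN): min(7, 9, -1, 1) = -1
Gamma (MAX): max(4, -1) = 4
start (MIN): min(-4, -2, 4) = -4
MIN at start wants the lowest of {Alpha=-4, Beta=-2, Gamma=4}, so chooses Alpha.

Alpha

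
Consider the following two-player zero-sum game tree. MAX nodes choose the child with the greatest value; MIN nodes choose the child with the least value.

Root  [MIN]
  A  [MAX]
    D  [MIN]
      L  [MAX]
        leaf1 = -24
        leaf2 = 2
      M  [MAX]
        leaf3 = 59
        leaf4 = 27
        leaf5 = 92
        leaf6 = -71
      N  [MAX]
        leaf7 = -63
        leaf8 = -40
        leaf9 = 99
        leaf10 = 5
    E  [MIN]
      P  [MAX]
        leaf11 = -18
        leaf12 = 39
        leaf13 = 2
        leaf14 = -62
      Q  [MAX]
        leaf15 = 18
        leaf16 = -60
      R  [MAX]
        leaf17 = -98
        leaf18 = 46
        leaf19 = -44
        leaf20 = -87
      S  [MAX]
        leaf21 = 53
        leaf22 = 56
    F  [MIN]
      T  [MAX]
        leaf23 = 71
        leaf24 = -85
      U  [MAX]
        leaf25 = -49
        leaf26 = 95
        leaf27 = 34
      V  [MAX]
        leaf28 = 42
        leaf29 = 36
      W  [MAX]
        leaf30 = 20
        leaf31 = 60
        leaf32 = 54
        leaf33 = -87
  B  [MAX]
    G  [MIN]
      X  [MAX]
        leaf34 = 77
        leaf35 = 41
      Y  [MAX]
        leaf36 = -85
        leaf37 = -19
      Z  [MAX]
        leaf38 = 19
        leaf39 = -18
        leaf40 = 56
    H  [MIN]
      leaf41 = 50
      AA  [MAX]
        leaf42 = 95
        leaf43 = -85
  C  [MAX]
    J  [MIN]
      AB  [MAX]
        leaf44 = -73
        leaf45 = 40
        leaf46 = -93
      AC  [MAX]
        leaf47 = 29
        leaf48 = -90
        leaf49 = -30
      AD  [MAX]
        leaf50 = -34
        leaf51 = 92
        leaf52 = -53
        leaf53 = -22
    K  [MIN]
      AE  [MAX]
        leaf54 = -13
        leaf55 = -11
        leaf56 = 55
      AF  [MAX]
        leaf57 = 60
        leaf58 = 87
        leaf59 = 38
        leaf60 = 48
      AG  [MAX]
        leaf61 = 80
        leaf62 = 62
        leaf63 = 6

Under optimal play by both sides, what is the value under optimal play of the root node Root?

L (MAX): max(-24, 2) = 2
M (MAX): max(59, 27, 92, -71) = 92
N (MAX): max(-63, -40, 99, 5) = 99
D (MIN): min(2, 92, 99) = 2
P (MAX): max(-18, 39, 2, -62) = 39
Q (MAX): max(18, -60) = 18
R (MAX): max(-98, 46, -44, -87) = 46
S (MAX): max(53, 56) = 56
E (MIN): min(39, 18, 46, 56) = 18
T (MAX): max(71, -85) = 71
U (MAX): max(-49, 95, 34) = 95
V (MAX): max(42, 36) = 42
W (MAX): max(20, 60, 54, -87) = 60
F (MIN): min(71, 95, 42, 60) = 42
A (MAX): max(2, 18, 42) = 42
X (MAX): max(77, 41) = 77
Y (MAX): max(-85, -19) = -19
Z (MAX): max(19, -18, 56) = 56
G (MIN): min(77, -19, 56) = -19
AA (MAX): max(95, -85) = 95
H (MIN): min(50, 95) = 50
B (MAX): max(-19, 50) = 50
AB (MAX): max(-73, 40, -93) = 40
AC (MAX): max(29, -90, -30) = 29
AD (MAX): max(-34, 92, -53, -22) = 92
J (MIN): min(40, 29, 92) = 29
AE (MAX): max(-13, -11, 55) = 55
AF (MAX): max(60, 87, 38, 48) = 87
AG (MAX): max(80, 62, 6) = 80
K (MIN): min(55, 87, 80) = 55
C (MAX): max(29, 55) = 55
Root (MIN): min(42, 50, 55) = 42

42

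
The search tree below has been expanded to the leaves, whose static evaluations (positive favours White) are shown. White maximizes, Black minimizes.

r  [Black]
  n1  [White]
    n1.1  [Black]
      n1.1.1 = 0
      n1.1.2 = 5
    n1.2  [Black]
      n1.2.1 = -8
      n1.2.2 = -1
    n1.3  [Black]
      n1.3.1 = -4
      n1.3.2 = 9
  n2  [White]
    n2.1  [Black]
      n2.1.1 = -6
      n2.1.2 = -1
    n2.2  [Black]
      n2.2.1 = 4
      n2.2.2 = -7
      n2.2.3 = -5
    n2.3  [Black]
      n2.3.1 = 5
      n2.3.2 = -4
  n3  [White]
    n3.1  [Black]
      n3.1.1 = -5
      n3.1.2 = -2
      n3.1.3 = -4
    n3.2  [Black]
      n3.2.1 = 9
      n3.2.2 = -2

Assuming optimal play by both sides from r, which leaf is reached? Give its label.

n2.3.2

n1.1 (Black): min(0, 5) = 0
n1.2 (Black): min(-8, -1) = -8
n1.3 (Black): min(-4, 9) = -4
n1 (White): max(0, -8, -4) = 0
n2.1 (Black): min(-6, -1) = -6
n2.2 (Black): min(4, -7, -5) = -7
n2.3 (Black): min(5, -4) = -4
n2 (White): max(-6, -7, -4) = -4
n3.1 (Black): min(-5, -2, -4) = -5
n3.2 (Black): min(9, -2) = -2
n3 (White): max(-5, -2) = -2
r (Black): min(0, -4, -2) = -4
At r, Black picks n2 (lowest: -4).
At n2, White picks n2.3 (highest: -4).
At n2.3, Black picks n2.3.2 (lowest: -4).
Terminal value -4.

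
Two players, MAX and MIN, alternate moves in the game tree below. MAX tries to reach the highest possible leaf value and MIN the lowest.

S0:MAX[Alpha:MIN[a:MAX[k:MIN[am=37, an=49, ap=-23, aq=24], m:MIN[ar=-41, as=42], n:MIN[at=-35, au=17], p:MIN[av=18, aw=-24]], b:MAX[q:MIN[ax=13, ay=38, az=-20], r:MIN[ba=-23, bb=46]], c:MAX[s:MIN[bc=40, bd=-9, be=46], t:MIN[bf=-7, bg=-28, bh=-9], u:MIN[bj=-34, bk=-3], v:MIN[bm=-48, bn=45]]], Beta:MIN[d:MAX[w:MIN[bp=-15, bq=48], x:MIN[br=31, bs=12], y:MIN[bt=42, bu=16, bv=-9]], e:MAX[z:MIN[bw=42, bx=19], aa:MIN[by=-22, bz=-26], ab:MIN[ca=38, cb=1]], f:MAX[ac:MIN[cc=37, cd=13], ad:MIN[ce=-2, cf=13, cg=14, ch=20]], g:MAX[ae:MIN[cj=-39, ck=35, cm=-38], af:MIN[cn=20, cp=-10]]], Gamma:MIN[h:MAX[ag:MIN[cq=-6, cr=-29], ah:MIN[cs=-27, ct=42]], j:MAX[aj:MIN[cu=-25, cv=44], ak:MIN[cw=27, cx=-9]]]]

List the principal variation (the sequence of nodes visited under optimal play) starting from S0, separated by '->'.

k (MIN): min(37, 49, -23, 24) = -23
m (MIN): min(-41, 42) = -41
n (MIN): min(-35, 17) = -35
p (MIN): min(18, -24) = -24
a (MAX): max(-23, -41, -35, -24) = -23
q (MIN): min(13, 38, -20) = -20
r (MIN): min(-23, 46) = -23
b (MAX): max(-20, -23) = -20
s (MIN): min(40, -9, 46) = -9
t (MIN): min(-7, -28, -9) = -28
u (MIN): min(-34, -3) = -34
v (MIN): min(-48, 45) = -48
c (MAX): max(-9, -28, -34, -48) = -9
Alpha (MIN): min(-23, -20, -9) = -23
w (MIN): min(-15, 48) = -15
x (MIN): min(31, 12) = 12
y (MIN): min(42, 16, -9) = -9
d (MAX): max(-15, 12, -9) = 12
z (MIN): min(42, 19) = 19
aa (MIN): min(-22, -26) = -26
ab (MIN): min(38, 1) = 1
e (MAX): max(19, -26, 1) = 19
ac (MIN): min(37, 13) = 13
ad (MIN): min(-2, 13, 14, 20) = -2
f (MAX): max(13, -2) = 13
ae (MIN): min(-39, 35, -38) = -39
af (MIN): min(20, -10) = -10
g (MAX): max(-39, -10) = -10
Beta (MIN): min(12, 19, 13, -10) = -10
ag (MIN): min(-6, -29) = -29
ah (MIN): min(-27, 42) = -27
h (MAX): max(-29, -27) = -27
aj (MIN): min(-25, 44) = -25
ak (MIN): min(27, -9) = -9
j (MAX): max(-25, -9) = -9
Gamma (MIN): min(-27, -9) = -27
S0 (MAX): max(-23, -10, -27) = -10
At S0, MAX picks Beta (highest: -10).
At Beta, MIN picks g (lowest: -10).
At g, MAX picks af (highest: -10).
At af, MIN picks cp (lowest: -10).
Terminal value -10.

S0 -> Beta -> g -> af -> cp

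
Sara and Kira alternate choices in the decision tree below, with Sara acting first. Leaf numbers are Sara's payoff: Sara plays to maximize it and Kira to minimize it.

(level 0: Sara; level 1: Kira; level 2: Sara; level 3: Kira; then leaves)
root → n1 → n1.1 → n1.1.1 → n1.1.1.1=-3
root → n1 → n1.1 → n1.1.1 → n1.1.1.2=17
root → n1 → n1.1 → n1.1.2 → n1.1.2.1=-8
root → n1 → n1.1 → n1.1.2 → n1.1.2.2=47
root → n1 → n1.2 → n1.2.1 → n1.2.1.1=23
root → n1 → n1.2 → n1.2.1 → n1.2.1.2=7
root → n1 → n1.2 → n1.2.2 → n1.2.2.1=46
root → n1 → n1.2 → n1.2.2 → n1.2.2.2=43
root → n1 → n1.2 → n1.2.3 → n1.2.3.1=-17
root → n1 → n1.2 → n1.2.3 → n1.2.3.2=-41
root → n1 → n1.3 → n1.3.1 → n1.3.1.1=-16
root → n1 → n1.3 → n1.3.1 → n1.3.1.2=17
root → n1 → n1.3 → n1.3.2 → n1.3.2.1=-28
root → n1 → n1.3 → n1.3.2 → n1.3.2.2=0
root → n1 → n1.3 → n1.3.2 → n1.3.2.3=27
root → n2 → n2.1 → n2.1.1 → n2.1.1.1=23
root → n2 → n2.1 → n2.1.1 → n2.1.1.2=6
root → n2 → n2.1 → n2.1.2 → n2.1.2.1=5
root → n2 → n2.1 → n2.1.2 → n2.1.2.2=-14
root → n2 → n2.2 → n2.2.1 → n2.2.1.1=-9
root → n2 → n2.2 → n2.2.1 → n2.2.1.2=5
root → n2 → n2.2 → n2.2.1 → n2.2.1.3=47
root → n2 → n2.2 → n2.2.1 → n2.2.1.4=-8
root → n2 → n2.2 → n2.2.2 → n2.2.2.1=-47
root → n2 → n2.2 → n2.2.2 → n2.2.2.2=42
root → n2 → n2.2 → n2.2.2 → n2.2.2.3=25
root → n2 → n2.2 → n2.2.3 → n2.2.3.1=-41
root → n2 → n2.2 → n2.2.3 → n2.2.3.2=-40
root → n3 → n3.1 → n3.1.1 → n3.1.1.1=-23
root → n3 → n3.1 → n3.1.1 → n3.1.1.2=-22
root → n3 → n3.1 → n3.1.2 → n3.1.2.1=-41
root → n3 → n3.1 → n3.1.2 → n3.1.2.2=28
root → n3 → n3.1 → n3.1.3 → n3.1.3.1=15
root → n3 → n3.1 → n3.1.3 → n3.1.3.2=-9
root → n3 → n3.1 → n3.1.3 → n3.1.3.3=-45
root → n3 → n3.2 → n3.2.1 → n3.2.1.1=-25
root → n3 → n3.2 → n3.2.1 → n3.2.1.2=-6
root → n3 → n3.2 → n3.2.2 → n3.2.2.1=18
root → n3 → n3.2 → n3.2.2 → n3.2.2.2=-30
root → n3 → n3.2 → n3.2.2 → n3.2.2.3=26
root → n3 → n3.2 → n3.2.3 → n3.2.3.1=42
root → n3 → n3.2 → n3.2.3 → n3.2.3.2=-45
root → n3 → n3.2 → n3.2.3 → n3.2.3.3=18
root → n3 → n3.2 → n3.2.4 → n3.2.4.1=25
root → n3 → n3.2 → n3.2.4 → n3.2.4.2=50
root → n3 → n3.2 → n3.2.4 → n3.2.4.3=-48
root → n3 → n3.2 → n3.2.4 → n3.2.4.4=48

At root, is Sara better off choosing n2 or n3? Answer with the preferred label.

n2

n2.1.1 (Kira): min(23, 6) = 6
n2.1.2 (Kira): min(5, -14) = -14
n2.1 (Sara): max(6, -14) = 6
n2.2.1 (Kira): min(-9, 5, 47, -8) = -9
n2.2.2 (Kira): min(-47, 42, 25) = -47
n2.2.3 (Kira): min(-41, -40) = -41
n2.2 (Sara): max(-9, -47, -41) = -9
n2 (Kira): min(6, -9) = -9
n3.1.1 (Kira): min(-23, -22) = -23
n3.1.2 (Kira): min(-41, 28) = -41
n3.1.3 (Kira): min(15, -9, -45) = -45
n3.1 (Sara): max(-23, -41, -45) = -23
n3.2.1 (Kira): min(-25, -6) = -25
n3.2.2 (Kira): min(18, -30, 26) = -30
n3.2.3 (Kira): min(42, -45, 18) = -45
n3.2.4 (Kira): min(25, 50, -48, 48) = -48
n3.2 (Sara): max(-25, -30, -45, -48) = -25
n3 (Kira): min(-23, -25) = -25
Sara prefers the higher value; n2=-9, n3=-25. n2 is better since -9 > -25.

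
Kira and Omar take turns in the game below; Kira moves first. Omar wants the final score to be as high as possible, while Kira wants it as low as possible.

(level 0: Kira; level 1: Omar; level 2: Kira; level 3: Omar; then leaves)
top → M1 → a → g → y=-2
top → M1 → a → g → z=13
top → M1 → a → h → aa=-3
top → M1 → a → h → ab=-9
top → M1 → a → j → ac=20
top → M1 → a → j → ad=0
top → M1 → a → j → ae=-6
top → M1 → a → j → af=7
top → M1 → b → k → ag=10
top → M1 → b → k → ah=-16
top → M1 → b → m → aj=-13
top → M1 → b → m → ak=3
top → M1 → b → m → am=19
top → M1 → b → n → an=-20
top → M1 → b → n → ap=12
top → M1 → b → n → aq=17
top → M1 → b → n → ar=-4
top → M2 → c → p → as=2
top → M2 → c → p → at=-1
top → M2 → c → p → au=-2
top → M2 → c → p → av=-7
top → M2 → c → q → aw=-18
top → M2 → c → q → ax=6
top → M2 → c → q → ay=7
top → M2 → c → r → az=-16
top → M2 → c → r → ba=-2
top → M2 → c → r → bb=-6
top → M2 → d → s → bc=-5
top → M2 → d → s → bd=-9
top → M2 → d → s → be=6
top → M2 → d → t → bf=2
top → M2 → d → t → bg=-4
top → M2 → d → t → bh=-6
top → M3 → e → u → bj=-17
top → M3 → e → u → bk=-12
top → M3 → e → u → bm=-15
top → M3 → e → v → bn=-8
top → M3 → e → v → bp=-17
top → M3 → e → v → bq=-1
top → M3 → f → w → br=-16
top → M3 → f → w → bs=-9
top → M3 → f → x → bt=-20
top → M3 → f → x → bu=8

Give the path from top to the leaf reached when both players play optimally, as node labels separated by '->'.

g (Omar): max(-2, 13) = 13
h (Omar): max(-3, -9) = -3
j (Omar): max(20, 0, -6, 7) = 20
a (Kira): min(13, -3, 20) = -3
k (Omar): max(10, -16) = 10
m (Omar): max(-13, 3, 19) = 19
n (Omar): max(-20, 12, 17, -4) = 17
b (Kira): min(10, 19, 17) = 10
M1 (Omar): max(-3, 10) = 10
p (Omar): max(2, -1, -2, -7) = 2
q (Omar): max(-18, 6, 7) = 7
r (Omar): max(-16, -2, -6) = -2
c (Kira): min(2, 7, -2) = -2
s (Omar): max(-5, -9, 6) = 6
t (Omar): max(2, -4, -6) = 2
d (Kira): min(6, 2) = 2
M2 (Omar): max(-2, 2) = 2
u (Omar): max(-17, -12, -15) = -12
v (Omar): max(-8, -17, -1) = -1
e (Kira): min(-12, -1) = -12
w (Omar): max(-16, -9) = -9
x (Omar): max(-20, 8) = 8
f (Kira): min(-9, 8) = -9
M3 (Omar): max(-12, -9) = -9
top (Kira): min(10, 2, -9) = -9
At top, Kira picks M3 (lowest: -9).
At M3, Omar picks f (highest: -9).
At f, Kira picks w (lowest: -9).
At w, Omar picks bs (highest: -9).
Terminal value -9.

top -> M3 -> f -> w -> bs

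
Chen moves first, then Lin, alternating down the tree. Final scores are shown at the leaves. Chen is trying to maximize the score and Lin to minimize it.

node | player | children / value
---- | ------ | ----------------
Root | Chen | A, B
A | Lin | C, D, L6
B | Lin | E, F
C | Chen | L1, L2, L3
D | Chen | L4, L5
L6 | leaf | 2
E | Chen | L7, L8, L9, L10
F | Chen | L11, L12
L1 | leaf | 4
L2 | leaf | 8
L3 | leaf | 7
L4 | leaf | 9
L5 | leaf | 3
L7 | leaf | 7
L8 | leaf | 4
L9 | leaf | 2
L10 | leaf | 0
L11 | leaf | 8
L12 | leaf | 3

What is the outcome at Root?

C (Chen): max(4, 8, 7) = 8
D (Chen): max(9, 3) = 9
A (Lin): min(8, 9, 2) = 2
E (Chen): max(7, 4, 2, 0) = 7
F (Chen): max(8, 3) = 8
B (Lin): min(7, 8) = 7
Root (Chen): max(2, 7) = 7

7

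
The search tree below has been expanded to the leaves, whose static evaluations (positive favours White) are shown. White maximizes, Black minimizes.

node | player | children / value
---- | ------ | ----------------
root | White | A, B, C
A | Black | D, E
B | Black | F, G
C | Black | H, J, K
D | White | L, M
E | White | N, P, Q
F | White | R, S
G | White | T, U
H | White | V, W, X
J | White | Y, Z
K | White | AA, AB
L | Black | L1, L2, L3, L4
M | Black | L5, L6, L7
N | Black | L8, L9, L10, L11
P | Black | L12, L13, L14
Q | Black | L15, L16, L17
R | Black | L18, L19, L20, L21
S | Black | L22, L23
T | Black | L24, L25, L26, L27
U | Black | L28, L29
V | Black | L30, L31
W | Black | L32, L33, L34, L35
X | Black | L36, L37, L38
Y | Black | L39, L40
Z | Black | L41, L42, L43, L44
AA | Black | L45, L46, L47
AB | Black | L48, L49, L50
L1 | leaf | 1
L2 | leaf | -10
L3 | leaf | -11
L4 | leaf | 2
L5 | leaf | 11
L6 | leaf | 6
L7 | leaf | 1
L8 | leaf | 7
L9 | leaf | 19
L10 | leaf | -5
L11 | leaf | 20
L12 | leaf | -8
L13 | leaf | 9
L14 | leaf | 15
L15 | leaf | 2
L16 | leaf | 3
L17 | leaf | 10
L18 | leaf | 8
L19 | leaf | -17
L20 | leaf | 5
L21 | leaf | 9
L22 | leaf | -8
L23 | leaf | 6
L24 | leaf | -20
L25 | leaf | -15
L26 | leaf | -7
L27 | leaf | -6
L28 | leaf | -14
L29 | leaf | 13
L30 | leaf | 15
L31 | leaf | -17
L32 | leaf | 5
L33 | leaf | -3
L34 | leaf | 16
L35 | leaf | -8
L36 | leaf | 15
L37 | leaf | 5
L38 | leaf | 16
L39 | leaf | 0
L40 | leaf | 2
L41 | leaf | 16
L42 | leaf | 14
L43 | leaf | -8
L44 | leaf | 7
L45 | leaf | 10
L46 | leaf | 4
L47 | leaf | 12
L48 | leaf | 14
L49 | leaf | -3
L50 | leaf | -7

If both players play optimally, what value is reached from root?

1

L (Black): min(1, -10, -11, 2) = -11
M (Black): min(11, 6, 1) = 1
D (White): max(-11, 1) = 1
N (Black): min(7, 19, -5, 20) = -5
P (Black): min(-8, 9, 15) = -8
Q (Black): min(2, 3, 10) = 2
E (White): max(-5, -8, 2) = 2
A (Black): min(1, 2) = 1
R (Black): min(8, -17, 5, 9) = -17
S (Black): min(-8, 6) = -8
F (White): max(-17, -8) = -8
T (Black): min(-20, -15, -7, -6) = -20
U (Black): min(-14, 13) = -14
G (White): max(-20, -14) = -14
B (Black): min(-8, -14) = -14
V (Black): min(15, -17) = -17
W (Black): min(5, -3, 16, -8) = -8
X (Black): min(15, 5, 16) = 5
H (White): max(-17, -8, 5) = 5
Y (Black): min(0, 2) = 0
Z (Black): min(16, 14, -8, 7) = -8
J (White): max(0, -8) = 0
AA (Black): min(10, 4, 12) = 4
AB (Black): min(14, -3, -7) = -7
K (White): max(4, -7) = 4
C (Black): min(5, 0, 4) = 0
root (White): max(1, -14, 0) = 1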